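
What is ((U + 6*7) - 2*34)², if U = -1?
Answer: 729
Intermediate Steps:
((U + 6*7) - 2*34)² = ((-1 + 6*7) - 2*34)² = ((-1 + 42) - 68)² = (41 - 68)² = (-27)² = 729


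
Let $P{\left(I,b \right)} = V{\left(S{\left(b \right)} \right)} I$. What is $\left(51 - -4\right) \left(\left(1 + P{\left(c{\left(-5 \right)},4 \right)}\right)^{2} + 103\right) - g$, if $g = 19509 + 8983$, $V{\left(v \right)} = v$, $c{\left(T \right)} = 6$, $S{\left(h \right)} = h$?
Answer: $11548$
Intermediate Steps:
$g = 28492$
$P{\left(I,b \right)} = I b$ ($P{\left(I,b \right)} = b I = I b$)
$\left(51 - -4\right) \left(\left(1 + P{\left(c{\left(-5 \right)},4 \right)}\right)^{2} + 103\right) - g = \left(51 - -4\right) \left(\left(1 + 6 \cdot 4\right)^{2} + 103\right) - 28492 = \left(51 + 4\right) \left(\left(1 + 24\right)^{2} + 103\right) - 28492 = 55 \left(25^{2} + 103\right) - 28492 = 55 \left(625 + 103\right) - 28492 = 55 \cdot 728 - 28492 = 40040 - 28492 = 11548$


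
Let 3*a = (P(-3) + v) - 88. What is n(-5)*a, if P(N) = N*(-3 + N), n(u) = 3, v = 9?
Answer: -61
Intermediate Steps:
a = -61/3 (a = ((-3*(-3 - 3) + 9) - 88)/3 = ((-3*(-6) + 9) - 88)/3 = ((18 + 9) - 88)/3 = (27 - 88)/3 = (1/3)*(-61) = -61/3 ≈ -20.333)
n(-5)*a = 3*(-61/3) = -61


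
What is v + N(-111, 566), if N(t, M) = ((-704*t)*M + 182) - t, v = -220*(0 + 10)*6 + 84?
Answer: 44216681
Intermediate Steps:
v = -13116 (v = -2200*6 + 84 = -220*60 + 84 = -13200 + 84 = -13116)
N(t, M) = 182 - t - 704*M*t (N(t, M) = (-704*M*t + 182) - t = (182 - 704*M*t) - t = 182 - t - 704*M*t)
v + N(-111, 566) = -13116 + (182 - 1*(-111) - 704*566*(-111)) = -13116 + (182 + 111 + 44229504) = -13116 + 44229797 = 44216681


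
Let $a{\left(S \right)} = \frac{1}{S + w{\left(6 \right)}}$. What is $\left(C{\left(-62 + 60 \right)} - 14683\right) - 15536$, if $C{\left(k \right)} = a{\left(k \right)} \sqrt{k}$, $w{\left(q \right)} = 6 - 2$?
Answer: $-30219 + \frac{i \sqrt{2}}{2} \approx -30219.0 + 0.70711 i$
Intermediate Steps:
$w{\left(q \right)} = 4$
$a{\left(S \right)} = \frac{1}{4 + S}$ ($a{\left(S \right)} = \frac{1}{S + 4} = \frac{1}{4 + S}$)
$C{\left(k \right)} = \frac{\sqrt{k}}{4 + k}$
$\left(C{\left(-62 + 60 \right)} - 14683\right) - 15536 = \left(\frac{\sqrt{-62 + 60}}{4 + \left(-62 + 60\right)} - 14683\right) - 15536 = \left(\frac{\sqrt{-2}}{4 - 2} - 14683\right) - 15536 = \left(\frac{i \sqrt{2}}{2} - 14683\right) - 15536 = \left(-14683 + \frac{i \sqrt{2}}{2}\right) - 15536 = -30219 + \frac{i \sqrt{2}}{2}$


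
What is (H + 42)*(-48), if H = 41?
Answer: -3984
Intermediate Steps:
(H + 42)*(-48) = (41 + 42)*(-48) = 83*(-48) = -3984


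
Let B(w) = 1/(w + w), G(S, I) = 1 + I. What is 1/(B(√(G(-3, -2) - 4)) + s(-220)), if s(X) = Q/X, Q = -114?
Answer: 3135/1927 + 605*I*√5/1927 ≈ 1.6269 + 0.70203*I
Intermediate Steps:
B(w) = 1/(2*w)
s(X) = -114/X
1/(B(√(G(-3, -2) - 4)) + s(-220)) = 1/(1/(2*(√((1 - 2) - 4))) - 114/(-220)) = 1/(1/(2*(√(-1 - 4))) - 114*(-1/220)) = 1/(1/(2*(√(-5))) + 57/110) = 1/(1/(2*((I*√5))) + 57/110) = 1/((-I*√5/5)/2 + 57/110) = 1/(-I*√5/10 + 57/110) = 1/(57/110 - I*√5/10)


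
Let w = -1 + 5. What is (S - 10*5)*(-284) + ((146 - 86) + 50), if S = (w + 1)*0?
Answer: 14310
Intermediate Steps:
w = 4
S = 0 (S = (4 + 1)*0 = 5*0 = 0)
(S - 10*5)*(-284) + ((146 - 86) + 50) = (0 - 10*5)*(-284) + ((146 - 86) + 50) = (0 - 50)*(-284) + (60 + 50) = -50*(-284) + 110 = 14200 + 110 = 14310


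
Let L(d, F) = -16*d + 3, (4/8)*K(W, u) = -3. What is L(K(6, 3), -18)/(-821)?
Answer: -99/821 ≈ -0.12058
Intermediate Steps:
K(W, u) = -6 (K(W, u) = 2*(-3) = -6)
L(d, F) = 3 - 16*d
L(K(6, 3), -18)/(-821) = (3 - 16*(-6))/(-821) = (3 + 96)*(-1/821) = 99*(-1/821) = -99/821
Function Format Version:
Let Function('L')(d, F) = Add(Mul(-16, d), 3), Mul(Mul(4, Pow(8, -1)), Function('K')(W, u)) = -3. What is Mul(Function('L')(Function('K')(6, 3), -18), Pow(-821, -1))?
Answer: Rational(-99, 821) ≈ -0.12058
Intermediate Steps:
Function('K')(W, u) = -6 (Function('K')(W, u) = Mul(2, -3) = -6)
Function('L')(d, F) = Add(3, Mul(-16, d))
Mul(Function('L')(Function('K')(6, 3), -18), Pow(-821, -1)) = Mul(Add(3, Mul(-16, -6)), Pow(-821, -1)) = Mul(Add(3, 96), Rational(-1, 821)) = Mul(99, Rational(-1, 821)) = Rational(-99, 821)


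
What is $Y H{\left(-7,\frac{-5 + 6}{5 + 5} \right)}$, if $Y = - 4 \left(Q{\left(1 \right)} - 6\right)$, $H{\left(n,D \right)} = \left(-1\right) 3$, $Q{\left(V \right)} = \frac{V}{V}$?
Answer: $-60$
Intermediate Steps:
$Q{\left(V \right)} = 1$
$H{\left(n,D \right)} = -3$
$Y = 20$ ($Y = - 4 \left(1 - 6\right) = \left(-4\right) \left(-5\right) = 20$)
$Y H{\left(-7,\frac{-5 + 6}{5 + 5} \right)} = 20 \left(-3\right) = -60$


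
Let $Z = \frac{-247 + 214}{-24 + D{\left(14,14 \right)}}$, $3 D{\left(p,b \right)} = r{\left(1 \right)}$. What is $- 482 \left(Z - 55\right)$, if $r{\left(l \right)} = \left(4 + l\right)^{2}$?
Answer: $\frac{1198252}{47} \approx 25495.0$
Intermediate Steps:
$D{\left(p,b \right)} = \frac{25}{3}$ ($D{\left(p,b \right)} = \frac{\left(4 + 1\right)^{2}}{3} = \frac{5^{2}}{3} = \frac{1}{3} \cdot 25 = \frac{25}{3}$)
$Z = \frac{99}{47}$ ($Z = \frac{-247 + 214}{-24 + \frac{25}{3}} = - \frac{33}{- \frac{47}{3}} = \left(-33\right) \left(- \frac{3}{47}\right) = \frac{99}{47} \approx 2.1064$)
$- 482 \left(Z - 55\right) = - 482 \left(\frac{99}{47} - 55\right) = \left(-482\right) \left(- \frac{2486}{47}\right) = \frac{1198252}{47}$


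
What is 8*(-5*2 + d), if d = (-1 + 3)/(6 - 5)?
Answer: -64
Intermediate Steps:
d = 2 (d = 2/1 = 2*1 = 2)
8*(-5*2 + d) = 8*(-5*2 + 2) = 8*(-10 + 2) = 8*(-8) = -64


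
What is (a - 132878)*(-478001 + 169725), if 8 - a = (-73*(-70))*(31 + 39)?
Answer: 151230957320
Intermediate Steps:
a = -357692 (a = 8 - (-73*(-70))*(31 + 39) = 8 - 5110*70 = 8 - 1*357700 = 8 - 357700 = -357692)
(a - 132878)*(-478001 + 169725) = (-357692 - 132878)*(-478001 + 169725) = -490570*(-308276) = 151230957320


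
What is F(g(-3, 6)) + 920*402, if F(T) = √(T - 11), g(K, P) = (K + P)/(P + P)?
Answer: 369840 + I*√43/2 ≈ 3.6984e+5 + 3.2787*I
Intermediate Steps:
g(K, P) = (K + P)/(2*P) (g(K, P) = (K + P)/((2*P)) = (K + P)*(1/(2*P)) = (K + P)/(2*P))
F(T) = √(-11 + T)
F(g(-3, 6)) + 920*402 = √(-11 + (½)*(-3 + 6)/6) + 920*402 = √(-11 + (½)*(⅙)*3) + 369840 = √(-11 + ¼) + 369840 = √(-43/4) + 369840 = I*√43/2 + 369840 = 369840 + I*√43/2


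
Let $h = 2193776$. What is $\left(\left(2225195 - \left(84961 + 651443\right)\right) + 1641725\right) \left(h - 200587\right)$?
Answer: $6239710055524$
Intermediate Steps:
$\left(\left(2225195 - \left(84961 + 651443\right)\right) + 1641725\right) \left(h - 200587\right) = \left(\left(2225195 - \left(84961 + 651443\right)\right) + 1641725\right) \left(2193776 - 200587\right) = \left(\left(2225195 - 736404\right) + 1641725\right) 1993189 = \left(1488791 + 1641725\right) 1993189 = 3130516 \cdot 1993189 = 6239710055524$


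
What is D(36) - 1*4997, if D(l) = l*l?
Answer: -3701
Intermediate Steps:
D(l) = l**2
D(36) - 1*4997 = 36**2 - 1*4997 = 1296 - 4997 = -3701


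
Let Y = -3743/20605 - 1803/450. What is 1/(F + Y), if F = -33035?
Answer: -618150/20423174261 ≈ -3.0267e-5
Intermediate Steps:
Y = -2589011/618150 (Y = -3743*1/20605 - 1803*1/450 = -3743/20605 - 601/150 = -2589011/618150 ≈ -4.1883)
1/(F + Y) = 1/(-33035 - 2589011/618150) = 1/(-20423174261/618150) = -618150/20423174261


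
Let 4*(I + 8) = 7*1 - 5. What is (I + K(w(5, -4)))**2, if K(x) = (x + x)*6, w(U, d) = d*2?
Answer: 42849/4 ≈ 10712.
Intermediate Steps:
w(U, d) = 2*d
K(x) = 12*x (K(x) = (2*x)*6 = 12*x)
I = -15/2 (I = -8 + (7*1 - 5)/4 = -8 + (7 - 5)/4 = -8 + (1/4)*2 = -8 + 1/2 = -15/2 ≈ -7.5000)
(I + K(w(5, -4)))**2 = (-15/2 + 12*(2*(-4)))**2 = (-15/2 + 12*(-8))**2 = (-15/2 - 96)**2 = (-207/2)**2 = 42849/4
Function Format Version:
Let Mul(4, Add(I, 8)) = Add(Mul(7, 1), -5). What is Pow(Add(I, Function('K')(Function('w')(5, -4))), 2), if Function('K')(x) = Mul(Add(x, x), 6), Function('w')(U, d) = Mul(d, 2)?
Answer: Rational(42849, 4) ≈ 10712.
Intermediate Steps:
Function('w')(U, d) = Mul(2, d)
Function('K')(x) = Mul(12, x) (Function('K')(x) = Mul(Mul(2, x), 6) = Mul(12, x))
I = Rational(-15, 2) (I = Add(-8, Mul(Rational(1, 4), Add(Mul(7, 1), -5))) = Add(-8, Mul(Rational(1, 4), Add(7, -5))) = Add(-8, Mul(Rational(1, 4), 2)) = Add(-8, Rational(1, 2)) = Rational(-15, 2) ≈ -7.5000)
Pow(Add(I, Function('K')(Function('w')(5, -4))), 2) = Pow(Add(Rational(-15, 2), Mul(12, Mul(2, -4))), 2) = Pow(Add(Rational(-15, 2), Mul(12, -8)), 2) = Pow(Add(Rational(-15, 2), -96), 2) = Pow(Rational(-207, 2), 2) = Rational(42849, 4)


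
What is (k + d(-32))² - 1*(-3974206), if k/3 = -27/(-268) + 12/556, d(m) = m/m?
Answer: 5515053978617753/1387711504 ≈ 3.9742e+6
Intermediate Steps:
d(m) = 1
k = 13671/37252 (k = 3*(-27/(-268) + 12/556) = 3*(-27*(-1/268) + 12*(1/556)) = 3*(27/268 + 3/139) = 3*(4557/37252) = 13671/37252 ≈ 0.36699)
(k + d(-32))² - 1*(-3974206) = (13671/37252 + 1)² - 1*(-3974206) = (50923/37252)² + 3974206 = 2593151929/1387711504 + 3974206 = 5515053978617753/1387711504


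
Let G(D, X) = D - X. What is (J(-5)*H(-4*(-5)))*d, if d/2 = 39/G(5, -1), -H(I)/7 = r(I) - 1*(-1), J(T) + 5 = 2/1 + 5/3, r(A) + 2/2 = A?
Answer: 7280/3 ≈ 2426.7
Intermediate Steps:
r(A) = -1 + A
J(T) = -4/3 (J(T) = -5 + (2/1 + 5/3) = -5 + (2*1 + 5*(1/3)) = -5 + (2 + 5/3) = -5 + 11/3 = -4/3)
H(I) = -7*I (H(I) = -7*((-1 + I) - 1*(-1)) = -7*((-1 + I) + 1) = -7*I)
d = 13 (d = 2*(39/(5 - 1*(-1))) = 2*(39/(5 + 1)) = 2*(39/6) = 2*(39*(1/6)) = 2*(13/2) = 13)
(J(-5)*H(-4*(-5)))*d = -(-28)*(-4*(-5))/3*13 = -(-28)*20/3*13 = -4/3*(-140)*13 = (560/3)*13 = 7280/3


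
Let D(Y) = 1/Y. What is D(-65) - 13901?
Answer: -903566/65 ≈ -13901.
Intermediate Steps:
D(-65) - 13901 = 1/(-65) - 13901 = -1/65 - 13901 = -903566/65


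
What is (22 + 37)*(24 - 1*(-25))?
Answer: 2891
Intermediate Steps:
(22 + 37)*(24 - 1*(-25)) = 59*(24 + 25) = 59*49 = 2891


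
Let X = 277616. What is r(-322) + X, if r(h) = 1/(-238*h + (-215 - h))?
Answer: 21305084689/76743 ≈ 2.7762e+5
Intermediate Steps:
r(h) = 1/(-215 - 239*h)
r(-322) + X = -1/(215 + 239*(-322)) + 277616 = -1/(215 - 76958) + 277616 = -1/(-76743) + 277616 = -1*(-1/76743) + 277616 = 1/76743 + 277616 = 21305084689/76743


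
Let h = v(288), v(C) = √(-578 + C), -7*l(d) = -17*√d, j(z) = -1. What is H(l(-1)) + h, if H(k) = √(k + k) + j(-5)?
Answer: -1 + I*√290 + √238*√I/7 ≈ 0.55839 + 18.588*I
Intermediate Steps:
l(d) = 17*√d/7 (l(d) = -(-17)*√d/7 = 17*√d/7)
H(k) = -1 + √2*√k (H(k) = √(k + k) - 1 = √(2*k) - 1 = √2*√k - 1 = -1 + √2*√k)
h = I*√290 (h = √(-578 + 288) = √(-290) = I*√290 ≈ 17.029*I)
H(l(-1)) + h = (-1 + √2*√(17*√(-1)/7)) + I*√290 = (-1 + √2*√(17*I/7)) + I*√290 = (-1 + √2*(√119*√I/7)) + I*√290 = (-1 + √238*√I/7) + I*√290 = -1 + I*√290 + √238*√I/7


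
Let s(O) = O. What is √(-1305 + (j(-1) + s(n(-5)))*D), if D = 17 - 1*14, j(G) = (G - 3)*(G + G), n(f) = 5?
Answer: I*√1266 ≈ 35.581*I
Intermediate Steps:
j(G) = 2*G*(-3 + G) (j(G) = (-3 + G)*(2*G) = 2*G*(-3 + G))
D = 3 (D = 17 - 14 = 3)
√(-1305 + (j(-1) + s(n(-5)))*D) = √(-1305 + (2*(-1)*(-3 - 1) + 5)*3) = √(-1305 + (2*(-1)*(-4) + 5)*3) = √(-1305 + (8 + 5)*3) = √(-1305 + 13*3) = √(-1305 + 39) = √(-1266) = I*√1266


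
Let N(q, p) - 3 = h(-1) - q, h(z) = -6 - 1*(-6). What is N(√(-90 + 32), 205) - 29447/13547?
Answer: 11194/13547 - I*√58 ≈ 0.82631 - 7.6158*I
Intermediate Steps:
h(z) = 0 (h(z) = -6 + 6 = 0)
N(q, p) = 3 - q (N(q, p) = 3 + (0 - q) = 3 - q)
N(√(-90 + 32), 205) - 29447/13547 = (3 - √(-90 + 32)) - 29447/13547 = (3 - √(-58)) - 29447*1/13547 = (3 - I*√58) - 29447/13547 = 11194/13547 - I*√58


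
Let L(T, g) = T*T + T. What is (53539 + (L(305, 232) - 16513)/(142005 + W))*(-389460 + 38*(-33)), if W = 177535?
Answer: -257088743201853/12290 ≈ -2.0919e+10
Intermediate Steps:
L(T, g) = T + T² (L(T, g) = T² + T = T + T²)
(53539 + (L(305, 232) - 16513)/(142005 + W))*(-389460 + 38*(-33)) = (53539 + (305*(1 + 305) - 16513)/(142005 + 177535))*(-389460 + 38*(-33)) = (53539 + (305*306 - 16513)/319540)*(-389460 - 1254) = (53539 + (93330 - 16513)*(1/319540))*(-390714) = (53539 + 76817*(1/319540))*(-390714) = (53539 + 5909/24580)*(-390714) = (1315994529/24580)*(-390714) = -257088743201853/12290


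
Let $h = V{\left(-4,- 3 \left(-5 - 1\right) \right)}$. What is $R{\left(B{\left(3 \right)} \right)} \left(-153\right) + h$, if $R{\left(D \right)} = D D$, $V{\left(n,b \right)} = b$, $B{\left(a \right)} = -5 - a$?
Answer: $-9774$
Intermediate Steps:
$h = 18$ ($h = - 3 \left(-5 - 1\right) = \left(-3\right) \left(-6\right) = 18$)
$R{\left(D \right)} = D^{2}$
$R{\left(B{\left(3 \right)} \right)} \left(-153\right) + h = \left(-5 - 3\right)^{2} \left(-153\right) + 18 = \left(-8\right)^{2} \left(-153\right) + 18 = 64 \left(-153\right) + 18 = -9792 + 18 = -9774$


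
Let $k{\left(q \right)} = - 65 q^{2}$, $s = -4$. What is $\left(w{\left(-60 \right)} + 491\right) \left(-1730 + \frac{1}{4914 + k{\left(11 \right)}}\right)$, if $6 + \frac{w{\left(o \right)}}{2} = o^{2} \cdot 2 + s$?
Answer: $- \frac{75919890201}{2951} \approx -2.5727 \cdot 10^{7}$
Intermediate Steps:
$w{\left(o \right)} = -20 + 4 o^{2}$ ($w{\left(o \right)} = -12 + 2 \left(o^{2} \cdot 2 - 4\right) = -12 + 2 \left(2 o^{2} - 4\right) = -12 + 2 \left(-4 + 2 o^{2}\right) = -12 + \left(-8 + 4 o^{2}\right) = -20 + 4 o^{2}$)
$\left(w{\left(-60 \right)} + 491\right) \left(-1730 + \frac{1}{4914 + k{\left(11 \right)}}\right) = \left(\left(-20 + 4 \left(-60\right)^{2}\right) + 491\right) \left(-1730 + \frac{1}{4914 - 65 \cdot 11^{2}}\right) = \left(\left(-20 + 4 \cdot 3600\right) + 491\right) \left(-1730 + \frac{1}{4914 - 7865}\right) = \left(\left(-20 + 14400\right) + 491\right) \left(-1730 + \frac{1}{4914 - 7865}\right) = \left(14380 + 491\right) \left(-1730 + \frac{1}{-2951}\right) = 14871 \left(-1730 - \frac{1}{2951}\right) = 14871 \left(- \frac{5105231}{2951}\right) = - \frac{75919890201}{2951}$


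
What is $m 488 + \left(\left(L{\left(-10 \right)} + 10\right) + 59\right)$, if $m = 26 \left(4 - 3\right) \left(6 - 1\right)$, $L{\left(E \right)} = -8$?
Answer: $63501$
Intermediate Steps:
$m = 130$ ($m = 26 \cdot 1 \left(6 - 1\right) = 26 \cdot 1 \cdot 5 = 26 \cdot 5 = 130$)
$m 488 + \left(\left(L{\left(-10 \right)} + 10\right) + 59\right) = 130 \cdot 488 + \left(\left(-8 + 10\right) + 59\right) = 63440 + \left(2 + 59\right) = 63440 + 61 = 63501$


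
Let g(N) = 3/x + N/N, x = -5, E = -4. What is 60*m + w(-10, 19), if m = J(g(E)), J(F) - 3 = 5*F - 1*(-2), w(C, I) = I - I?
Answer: 420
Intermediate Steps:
w(C, I) = 0
g(N) = ⅖ (g(N) = 3/(-5) + N/N = 3*(-⅕) + 1 = -⅗ + 1 = ⅖)
J(F) = 5 + 5*F (J(F) = 3 + (5*F - 1*(-2)) = 3 + (5*F + 2) = 3 + (2 + 5*F) = 5 + 5*F)
m = 7 (m = 5 + 5*(⅖) = 5 + 2 = 7)
60*m + w(-10, 19) = 60*7 + 0 = 420 + 0 = 420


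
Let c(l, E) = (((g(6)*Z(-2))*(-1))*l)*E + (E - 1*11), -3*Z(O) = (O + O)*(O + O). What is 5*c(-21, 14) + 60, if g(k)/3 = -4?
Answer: 94155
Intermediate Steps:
g(k) = -12 (g(k) = 3*(-4) = -12)
Z(O) = -4*O²/3 (Z(O) = -(O + O)*(O + O)/3 = -2*O*2*O/3 = -4*O²/3)
c(l, E) = -11 + E - 64*E*l (c(l, E) = ((-(-16)*(-2)²*(-1))*l)*E + (E - 1*11) = ((-(-16)*4*(-1))*l)*E + (E - 11) = ((-12*(-16/3)*(-1))*l)*E + (-11 + E) = ((64*(-1))*l)*E + (-11 + E) = (-64*l)*E + (-11 + E) = -64*E*l + (-11 + E) = -11 + E - 64*E*l)
5*c(-21, 14) + 60 = 5*(-11 + 14 - 64*14*(-21)) + 60 = 5*(-11 + 14 + 18816) + 60 = 5*18819 + 60 = 94095 + 60 = 94155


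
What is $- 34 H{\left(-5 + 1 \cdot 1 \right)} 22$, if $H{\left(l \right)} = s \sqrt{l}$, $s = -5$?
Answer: $7480 i \approx 7480.0 i$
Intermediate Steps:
$H{\left(l \right)} = - 5 \sqrt{l}$
$- 34 H{\left(-5 + 1 \cdot 1 \right)} 22 = - 34 \left(- 5 \sqrt{-5 + 1 \cdot 1}\right) 22 = - 34 \left(- 5 \sqrt{-5 + 1}\right) 22 = - 34 \left(- 5 \sqrt{-4}\right) 22 = - 34 \left(- 5 \cdot 2 i\right) 22 = - 34 \left(- 10 i\right) 22 = 340 i 22 = 7480 i$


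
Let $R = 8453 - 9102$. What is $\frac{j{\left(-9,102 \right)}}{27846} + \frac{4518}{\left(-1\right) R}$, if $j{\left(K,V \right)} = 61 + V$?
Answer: $\frac{125914015}{18072054} \approx 6.9673$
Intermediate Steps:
$R = -649$ ($R = 8453 - 9102 = -649$)
$\frac{j{\left(-9,102 \right)}}{27846} + \frac{4518}{\left(-1\right) R} = \frac{61 + 102}{27846} + \frac{4518}{\left(-1\right) \left(-649\right)} = 163 \cdot \frac{1}{27846} + \frac{4518}{649} = \frac{163}{27846} + 4518 \cdot \frac{1}{649} = \frac{163}{27846} + \frac{4518}{649} = \frac{125914015}{18072054}$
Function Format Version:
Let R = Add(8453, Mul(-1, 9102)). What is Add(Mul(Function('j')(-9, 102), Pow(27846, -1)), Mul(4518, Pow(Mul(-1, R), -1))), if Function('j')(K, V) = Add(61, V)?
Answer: Rational(125914015, 18072054) ≈ 6.9673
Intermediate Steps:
R = -649 (R = Add(8453, -9102) = -649)
Add(Mul(Function('j')(-9, 102), Pow(27846, -1)), Mul(4518, Pow(Mul(-1, R), -1))) = Add(Mul(Add(61, 102), Pow(27846, -1)), Mul(4518, Pow(Mul(-1, -649), -1))) = Add(Mul(163, Rational(1, 27846)), Mul(4518, Pow(649, -1))) = Add(Rational(163, 27846), Mul(4518, Rational(1, 649))) = Add(Rational(163, 27846), Rational(4518, 649)) = Rational(125914015, 18072054)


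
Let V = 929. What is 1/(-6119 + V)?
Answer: -1/5190 ≈ -0.00019268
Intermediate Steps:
1/(-6119 + V) = 1/(-6119 + 929) = 1/(-5190) = -1/5190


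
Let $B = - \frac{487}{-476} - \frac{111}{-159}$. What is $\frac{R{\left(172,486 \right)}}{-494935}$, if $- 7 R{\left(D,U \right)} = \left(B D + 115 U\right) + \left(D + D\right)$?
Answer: $\frac{356535027}{21850885315} \approx 0.016317$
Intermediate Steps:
$B = \frac{43423}{25228}$ ($B = \left(-487\right) \left(- \frac{1}{476}\right) - - \frac{37}{53} = \frac{487}{476} + \frac{37}{53} = \frac{43423}{25228} \approx 1.7212$)
$R{\left(D,U \right)} = - \frac{93879 D}{176596} - \frac{115 U}{7}$ ($R{\left(D,U \right)} = - \frac{\left(\frac{43423 D}{25228} + 115 U\right) + \left(D + D\right)}{7} = - \frac{\left(115 U + \frac{43423 D}{25228}\right) + 2 D}{7} = - \frac{115 U + \frac{93879 D}{25228}}{7} = - \frac{93879 D}{176596} - \frac{115 U}{7}$)
$\frac{R{\left(172,486 \right)}}{-494935} = \frac{\left(- \frac{93879}{176596}\right) 172 - \frac{55890}{7}}{-494935} = \left(- \frac{4036797}{44149} - \frac{55890}{7}\right) \left(- \frac{1}{494935}\right) = \left(- \frac{356535027}{44149}\right) \left(- \frac{1}{494935}\right) = \frac{356535027}{21850885315}$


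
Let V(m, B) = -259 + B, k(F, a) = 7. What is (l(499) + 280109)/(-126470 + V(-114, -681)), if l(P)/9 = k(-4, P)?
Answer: -140086/63705 ≈ -2.1990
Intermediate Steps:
l(P) = 63 (l(P) = 9*7 = 63)
(l(499) + 280109)/(-126470 + V(-114, -681)) = (63 + 280109)/(-126470 + (-259 - 681)) = 280172/(-126470 - 940) = 280172/(-127410) = 280172*(-1/127410) = -140086/63705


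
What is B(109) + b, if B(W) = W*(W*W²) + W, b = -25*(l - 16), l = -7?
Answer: 141158845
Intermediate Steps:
b = 575 (b = -25*(-7 - 16) = -25*(-23) = 575)
B(W) = W + W⁴ (B(W) = W*W³ + W = W⁴ + W = W + W⁴)
B(109) + b = (109 + 109⁴) + 575 = (109 + 141158161) + 575 = 141158270 + 575 = 141158845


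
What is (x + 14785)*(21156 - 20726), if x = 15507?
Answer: 13025560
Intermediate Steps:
(x + 14785)*(21156 - 20726) = (15507 + 14785)*(21156 - 20726) = 30292*430 = 13025560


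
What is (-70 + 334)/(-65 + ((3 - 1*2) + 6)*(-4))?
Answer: -88/31 ≈ -2.8387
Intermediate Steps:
(-70 + 334)/(-65 + ((3 - 1*2) + 6)*(-4)) = 264/(-65 + ((3 - 2) + 6)*(-4)) = 264/(-65 + (1 + 6)*(-4)) = 264/(-65 + 7*(-4)) = 264/(-65 - 28) = 264/(-93) = 264*(-1/93) = -88/31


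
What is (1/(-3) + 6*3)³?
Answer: 148877/27 ≈ 5514.0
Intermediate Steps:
(1/(-3) + 6*3)³ = (-⅓ + 18)³ = (53/3)³ = 148877/27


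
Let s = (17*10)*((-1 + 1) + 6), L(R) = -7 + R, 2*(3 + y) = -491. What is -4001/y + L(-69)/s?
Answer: 2031067/126735 ≈ 16.026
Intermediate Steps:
y = -497/2 (y = -3 + (½)*(-491) = -3 - 491/2 = -497/2 ≈ -248.50)
s = 1020 (s = 170*(0 + 6) = 170*6 = 1020)
-4001/y + L(-69)/s = -4001/(-497/2) + (-7 - 69)/1020 = -4001*(-2/497) - 76*1/1020 = 8002/497 - 19/255 = 2031067/126735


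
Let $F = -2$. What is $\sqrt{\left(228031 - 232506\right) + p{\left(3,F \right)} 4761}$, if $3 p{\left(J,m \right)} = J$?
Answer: $\sqrt{286} \approx 16.912$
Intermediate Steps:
$p{\left(J,m \right)} = \frac{J}{3}$
$\sqrt{\left(228031 - 232506\right) + p{\left(3,F \right)} 4761} = \sqrt{\left(228031 - 232506\right) + \frac{1}{3} \cdot 3 \cdot 4761} = \sqrt{-4475 + 1 \cdot 4761} = \sqrt{-4475 + 4761} = \sqrt{286}$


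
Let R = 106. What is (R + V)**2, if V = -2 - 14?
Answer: 8100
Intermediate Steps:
V = -16
(R + V)**2 = (106 - 16)**2 = 90**2 = 8100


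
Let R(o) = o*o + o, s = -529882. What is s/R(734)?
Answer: -264941/269745 ≈ -0.98219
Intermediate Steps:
R(o) = o + o**2 (R(o) = o**2 + o = o + o**2)
s/R(734) = -529882*1/(734*(1 + 734)) = -529882/(734*735) = -529882/539490 = -529882*1/539490 = -264941/269745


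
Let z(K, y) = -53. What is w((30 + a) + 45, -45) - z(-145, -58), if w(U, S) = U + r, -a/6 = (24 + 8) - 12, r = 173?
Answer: 181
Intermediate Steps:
a = -120 (a = -6*((24 + 8) - 12) = -6*(32 - 12) = -6*20 = -120)
w(U, S) = 173 + U (w(U, S) = U + 173 = 173 + U)
w((30 + a) + 45, -45) - z(-145, -58) = (173 + ((30 - 120) + 45)) - 1*(-53) = (173 + (-90 + 45)) + 53 = (173 - 45) + 53 = 128 + 53 = 181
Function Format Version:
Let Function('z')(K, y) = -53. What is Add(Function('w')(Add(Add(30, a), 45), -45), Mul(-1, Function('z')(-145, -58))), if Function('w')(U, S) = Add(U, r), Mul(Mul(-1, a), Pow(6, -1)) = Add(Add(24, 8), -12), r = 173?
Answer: 181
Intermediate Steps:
a = -120 (a = Mul(-6, Add(Add(24, 8), -12)) = Mul(-6, Add(32, -12)) = Mul(-6, 20) = -120)
Function('w')(U, S) = Add(173, U) (Function('w')(U, S) = Add(U, 173) = Add(173, U))
Add(Function('w')(Add(Add(30, a), 45), -45), Mul(-1, Function('z')(-145, -58))) = Add(Add(173, Add(Add(30, -120), 45)), Mul(-1, -53)) = Add(Add(173, Add(-90, 45)), 53) = Add(Add(173, -45), 53) = Add(128, 53) = 181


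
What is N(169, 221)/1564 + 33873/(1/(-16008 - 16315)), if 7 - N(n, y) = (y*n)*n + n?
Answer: -74451909013/68 ≈ -1.0949e+9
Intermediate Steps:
N(n, y) = 7 - n - y*n² (N(n, y) = 7 - ((y*n)*n + n) = 7 - ((n*y)*n + n) = 7 - (y*n² + n) = 7 - (n + y*n²) = 7 + (-n - y*n²) = 7 - n - y*n²)
N(169, 221)/1564 + 33873/(1/(-16008 - 16315)) = (7 - 1*169 - 1*221*169²)/1564 + 33873/(1/(-16008 - 16315)) = (7 - 169 - 1*221*28561)*(1/1564) + 33873/(1/(-32323)) = (7 - 169 - 6311981)*(1/1564) + 33873/(-1/32323) = -6312143*1/1564 + 33873*(-32323) = -274441/68 - 1094876979 = -74451909013/68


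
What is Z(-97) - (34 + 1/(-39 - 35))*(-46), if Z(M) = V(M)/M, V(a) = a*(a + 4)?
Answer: 54404/37 ≈ 1470.4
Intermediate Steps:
V(a) = a*(4 + a)
Z(M) = 4 + M (Z(M) = (M*(4 + M))/M = 4 + M)
Z(-97) - (34 + 1/(-39 - 35))*(-46) = (4 - 97) - (34 + 1/(-39 - 35))*(-46) = -93 - (34 + 1/(-74))*(-46) = -93 - (34 - 1/74)*(-46) = -93 - 2515*(-46)/74 = -93 - 1*(-57845/37) = -93 + 57845/37 = 54404/37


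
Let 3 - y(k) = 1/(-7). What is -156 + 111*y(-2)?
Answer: 1350/7 ≈ 192.86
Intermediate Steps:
y(k) = 22/7 (y(k) = 3 - 1/(-7) = 3 - 1*(-⅐) = 3 + ⅐ = 22/7)
-156 + 111*y(-2) = -156 + 111*(22/7) = -156 + 2442/7 = 1350/7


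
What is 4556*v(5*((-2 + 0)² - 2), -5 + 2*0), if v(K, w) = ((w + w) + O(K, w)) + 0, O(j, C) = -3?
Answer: -59228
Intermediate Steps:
v(K, w) = -3 + 2*w (v(K, w) = ((w + w) - 3) + 0 = (2*w - 3) + 0 = (-3 + 2*w) + 0 = -3 + 2*w)
4556*v(5*((-2 + 0)² - 2), -5 + 2*0) = 4556*(-3 + 2*(-5 + 2*0)) = 4556*(-3 + 2*(-5 + 0)) = 4556*(-3 + 2*(-5)) = 4556*(-3 - 10) = 4556*(-13) = -59228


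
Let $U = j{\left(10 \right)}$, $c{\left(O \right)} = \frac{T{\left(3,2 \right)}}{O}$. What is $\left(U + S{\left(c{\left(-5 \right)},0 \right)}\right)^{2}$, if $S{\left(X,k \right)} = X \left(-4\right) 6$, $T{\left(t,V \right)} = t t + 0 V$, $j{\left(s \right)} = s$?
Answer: $\frac{70756}{25} \approx 2830.2$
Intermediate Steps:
$T{\left(t,V \right)} = t^{2}$ ($T{\left(t,V \right)} = t^{2} + 0 = t^{2}$)
$c{\left(O \right)} = \frac{9}{O}$ ($c{\left(O \right)} = \frac{3^{2}}{O} = \frac{9}{O}$)
$S{\left(X,k \right)} = - 24 X$ ($S{\left(X,k \right)} = - 4 X 6 = - 24 X$)
$U = 10$
$\left(U + S{\left(c{\left(-5 \right)},0 \right)}\right)^{2} = \left(10 - 24 \frac{9}{-5}\right)^{2} = \left(10 - 24 \cdot 9 \left(- \frac{1}{5}\right)\right)^{2} = \left(10 - - \frac{216}{5}\right)^{2} = \left(10 + \frac{216}{5}\right)^{2} = \left(\frac{266}{5}\right)^{2} = \frac{70756}{25}$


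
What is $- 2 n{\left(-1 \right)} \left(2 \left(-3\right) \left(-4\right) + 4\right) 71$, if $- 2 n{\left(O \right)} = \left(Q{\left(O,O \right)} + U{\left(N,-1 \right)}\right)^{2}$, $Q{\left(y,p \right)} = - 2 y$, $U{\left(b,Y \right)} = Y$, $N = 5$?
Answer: $1988$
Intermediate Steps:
$n{\left(O \right)} = - \frac{\left(-1 - 2 O\right)^{2}}{2}$ ($n{\left(O \right)} = - \frac{\left(- 2 O - 1\right)^{2}}{2} = - \frac{\left(-1 - 2 O\right)^{2}}{2}$)
$- 2 n{\left(-1 \right)} \left(2 \left(-3\right) \left(-4\right) + 4\right) 71 = - 2 \left(- \frac{\left(1 + 2 \left(-1\right)\right)^{2}}{2}\right) \left(2 \left(-3\right) \left(-4\right) + 4\right) 71 = - 2 \left(- \frac{\left(1 - 2\right)^{2}}{2}\right) \left(\left(-6\right) \left(-4\right) + 4\right) 71 = - 2 \left(- \frac{\left(-1\right)^{2}}{2}\right) \left(24 + 4\right) 71 = - 2 \left(\left(- \frac{1}{2}\right) 1\right) 28 \cdot 71 = \left(-2\right) \left(- \frac{1}{2}\right) 28 \cdot 71 = 1 \cdot 28 \cdot 71 = 28 \cdot 71 = 1988$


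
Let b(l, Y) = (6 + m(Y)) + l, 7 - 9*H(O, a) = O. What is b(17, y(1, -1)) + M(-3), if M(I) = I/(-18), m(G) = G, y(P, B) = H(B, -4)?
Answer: 433/18 ≈ 24.056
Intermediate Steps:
H(O, a) = 7/9 - O/9
y(P, B) = 7/9 - B/9
M(I) = -I/18 (M(I) = I*(-1/18) = -I/18)
b(l, Y) = 6 + Y + l (b(l, Y) = (6 + Y) + l = 6 + Y + l)
b(17, y(1, -1)) + M(-3) = (6 + (7/9 - ⅑*(-1)) + 17) - 1/18*(-3) = (6 + (7/9 + ⅑) + 17) + ⅙ = (6 + 8/9 + 17) + ⅙ = 215/9 + ⅙ = 433/18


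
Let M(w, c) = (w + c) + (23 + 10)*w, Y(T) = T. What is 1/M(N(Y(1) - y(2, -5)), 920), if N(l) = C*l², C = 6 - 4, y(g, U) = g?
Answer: 1/988 ≈ 0.0010121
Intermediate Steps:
C = 2
N(l) = 2*l²
M(w, c) = c + 34*w (M(w, c) = (c + w) + 33*w = c + 34*w)
1/M(N(Y(1) - y(2, -5)), 920) = 1/(920 + 34*(2*(1 - 1*2)²)) = 1/(920 + 34*(2*(1 - 2)²)) = 1/(920 + 34*(2*(-1)²)) = 1/(920 + 34*(2*1)) = 1/(920 + 34*2) = 1/(920 + 68) = 1/988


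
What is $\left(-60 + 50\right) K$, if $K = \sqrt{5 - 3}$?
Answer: $- 10 \sqrt{2} \approx -14.142$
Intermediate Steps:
$K = \sqrt{2} \approx 1.4142$
$\left(-60 + 50\right) K = \left(-60 + 50\right) \sqrt{2} = - 10 \sqrt{2}$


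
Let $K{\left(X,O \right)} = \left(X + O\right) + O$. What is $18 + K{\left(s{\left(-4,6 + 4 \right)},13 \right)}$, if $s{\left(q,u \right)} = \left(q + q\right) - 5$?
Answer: $31$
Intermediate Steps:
$s{\left(q,u \right)} = -5 + 2 q$ ($s{\left(q,u \right)} = 2 q - 5 = -5 + 2 q$)
$K{\left(X,O \right)} = X + 2 O$ ($K{\left(X,O \right)} = \left(O + X\right) + O = X + 2 O$)
$18 + K{\left(s{\left(-4,6 + 4 \right)},13 \right)} = 18 + \left(\left(-5 + 2 \left(-4\right)\right) + 2 \cdot 13\right) = 18 + \left(\left(-5 - 8\right) + 26\right) = 18 + \left(-13 + 26\right) = 18 + 13 = 31$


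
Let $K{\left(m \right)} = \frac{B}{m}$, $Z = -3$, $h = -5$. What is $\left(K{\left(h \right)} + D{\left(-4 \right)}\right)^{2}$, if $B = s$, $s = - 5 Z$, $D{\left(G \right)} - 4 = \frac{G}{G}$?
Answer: $4$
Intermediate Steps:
$D{\left(G \right)} = 5$ ($D{\left(G \right)} = 4 + \frac{G}{G} = 4 + 1 = 5$)
$s = 15$ ($s = \left(-5\right) \left(-3\right) = 15$)
$B = 15$
$K{\left(m \right)} = \frac{15}{m}$
$\left(K{\left(h \right)} + D{\left(-4 \right)}\right)^{2} = \left(\frac{15}{-5} + 5\right)^{2} = \left(15 \left(- \frac{1}{5}\right) + 5\right)^{2} = \left(-3 + 5\right)^{2} = 2^{2} = 4$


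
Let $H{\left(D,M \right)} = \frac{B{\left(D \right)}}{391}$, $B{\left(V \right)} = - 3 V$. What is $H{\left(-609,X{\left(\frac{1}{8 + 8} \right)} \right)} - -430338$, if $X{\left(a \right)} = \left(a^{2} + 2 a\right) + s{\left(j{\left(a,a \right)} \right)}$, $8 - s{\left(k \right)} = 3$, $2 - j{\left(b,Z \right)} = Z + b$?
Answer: $\frac{168263985}{391} \approx 4.3034 \cdot 10^{5}$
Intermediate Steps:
$j{\left(b,Z \right)} = 2 - Z - b$ ($j{\left(b,Z \right)} = 2 - \left(Z + b\right) = 2 - Z - b$)
$s{\left(k \right)} = 5$ ($s{\left(k \right)} = 8 - 3 = 5$)
$X{\left(a \right)} = 5 + a^{2} + 2 a$ ($X{\left(a \right)} = \left(a^{2} + 2 a\right) + 5 = 5 + a^{2} + 2 a$)
$H{\left(D,M \right)} = - \frac{3 D}{391}$ ($H{\left(D,M \right)} = \frac{\left(-3\right) D}{391} = - 3 D \frac{1}{391} = - \frac{3 D}{391}$)
$H{\left(-609,X{\left(\frac{1}{8 + 8} \right)} \right)} - -430338 = \left(- \frac{3}{391}\right) \left(-609\right) - -430338 = \frac{1827}{391} + 430338 = \frac{168263985}{391}$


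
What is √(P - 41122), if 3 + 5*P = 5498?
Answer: 3*I*√4447 ≈ 200.06*I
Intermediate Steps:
P = 1099 (P = -⅗ + (⅕)*5498 = -⅗ + 5498/5 = 1099)
√(P - 41122) = √(1099 - 41122) = √(-40023) = 3*I*√4447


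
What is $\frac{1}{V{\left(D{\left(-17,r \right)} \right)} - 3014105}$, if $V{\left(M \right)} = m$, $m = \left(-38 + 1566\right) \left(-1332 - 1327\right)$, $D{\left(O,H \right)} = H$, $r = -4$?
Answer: $- \frac{1}{7077057} \approx -1.413 \cdot 10^{-7}$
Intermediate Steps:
$m = -4062952$ ($m = 1528 \left(-2659\right) = -4062952$)
$V{\left(M \right)} = -4062952$
$\frac{1}{V{\left(D{\left(-17,r \right)} \right)} - 3014105} = \frac{1}{-4062952 - 3014105} = \frac{1}{-7077057} = - \frac{1}{7077057}$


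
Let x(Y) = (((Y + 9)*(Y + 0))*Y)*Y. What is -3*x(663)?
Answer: -587531441952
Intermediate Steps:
x(Y) = Y³*(9 + Y) (x(Y) = (((9 + Y)*Y)*Y)*Y = ((Y*(9 + Y))*Y)*Y = (Y²*(9 + Y))*Y = Y³*(9 + Y))
-3*x(663) = -3*663³*(9 + 663) = -874302741*672 = -3*195843813984 = -587531441952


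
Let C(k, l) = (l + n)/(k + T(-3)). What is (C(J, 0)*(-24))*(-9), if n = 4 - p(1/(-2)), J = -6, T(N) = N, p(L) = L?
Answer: -108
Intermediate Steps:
n = 9/2 (n = 4 - 1/(-2) = 4 - (-1)/2 = 4 - 1*(-½) = 4 + ½ = 9/2 ≈ 4.5000)
C(k, l) = (9/2 + l)/(-3 + k) (C(k, l) = (l + 9/2)/(k - 3) = (9/2 + l)/(-3 + k))
(C(J, 0)*(-24))*(-9) = (((9/2 + 0)/(-3 - 6))*(-24))*(-9) = (((9/2)/(-9))*(-24))*(-9) = (-⅑*9/2*(-24))*(-9) = -½*(-24)*(-9) = 12*(-9) = -108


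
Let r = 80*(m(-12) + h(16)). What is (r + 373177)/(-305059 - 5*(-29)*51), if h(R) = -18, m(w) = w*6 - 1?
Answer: -365897/297664 ≈ -1.2292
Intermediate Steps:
m(w) = -1 + 6*w (m(w) = 6*w - 1 = -1 + 6*w)
r = -7280 (r = 80*((-1 + 6*(-12)) - 18) = 80*((-1 - 72) - 18) = 80*(-73 - 18) = 80*(-91) = -7280)
(r + 373177)/(-305059 - 5*(-29)*51) = (-7280 + 373177)/(-305059 - 5*(-29)*51) = 365897/(-305059 + 145*51) = 365897/(-305059 + 7395) = 365897/(-297664) = 365897*(-1/297664) = -365897/297664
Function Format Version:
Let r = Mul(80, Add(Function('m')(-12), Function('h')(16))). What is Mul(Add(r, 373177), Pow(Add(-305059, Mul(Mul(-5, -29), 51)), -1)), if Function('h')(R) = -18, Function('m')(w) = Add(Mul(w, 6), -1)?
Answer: Rational(-365897, 297664) ≈ -1.2292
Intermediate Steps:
Function('m')(w) = Add(-1, Mul(6, w)) (Function('m')(w) = Add(Mul(6, w), -1) = Add(-1, Mul(6, w)))
r = -7280 (r = Mul(80, Add(Add(-1, Mul(6, -12)), -18)) = Mul(80, Add(Add(-1, -72), -18)) = Mul(80, Add(-73, -18)) = Mul(80, -91) = -7280)
Mul(Add(r, 373177), Pow(Add(-305059, Mul(Mul(-5, -29), 51)), -1)) = Mul(Add(-7280, 373177), Pow(Add(-305059, Mul(Mul(-5, -29), 51)), -1)) = Mul(365897, Pow(Add(-305059, Mul(145, 51)), -1)) = Mul(365897, Pow(Add(-305059, 7395), -1)) = Mul(365897, Pow(-297664, -1)) = Mul(365897, Rational(-1, 297664)) = Rational(-365897, 297664)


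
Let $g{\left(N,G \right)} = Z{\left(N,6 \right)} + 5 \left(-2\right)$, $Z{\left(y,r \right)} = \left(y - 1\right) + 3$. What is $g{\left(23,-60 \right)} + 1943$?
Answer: $1958$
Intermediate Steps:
$Z{\left(y,r \right)} = 2 + y$ ($Z{\left(y,r \right)} = \left(-1 + y\right) + 3 = 2 + y$)
$g{\left(N,G \right)} = -8 + N$ ($g{\left(N,G \right)} = \left(2 + N\right) + 5 \left(-2\right) = \left(2 + N\right) - 10 = -8 + N$)
$g{\left(23,-60 \right)} + 1943 = \left(-8 + 23\right) + 1943 = 15 + 1943 = 1958$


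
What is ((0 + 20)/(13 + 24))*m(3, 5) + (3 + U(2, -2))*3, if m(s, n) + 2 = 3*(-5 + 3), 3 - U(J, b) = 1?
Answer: 395/37 ≈ 10.676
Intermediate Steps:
U(J, b) = 2 (U(J, b) = 3 - 1*1 = 3 - 1 = 2)
m(s, n) = -8 (m(s, n) = -2 + 3*(-5 + 3) = -2 + 3*(-2) = -2 - 6 = -8)
((0 + 20)/(13 + 24))*m(3, 5) + (3 + U(2, -2))*3 = ((0 + 20)/(13 + 24))*(-8) + (3 + 2)*3 = (20/37)*(-8) + 5*3 = (20*(1/37))*(-8) + 15 = (20/37)*(-8) + 15 = -160/37 + 15 = 395/37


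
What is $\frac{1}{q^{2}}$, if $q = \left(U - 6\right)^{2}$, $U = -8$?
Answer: $\frac{1}{38416} \approx 2.6031 \cdot 10^{-5}$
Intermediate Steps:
$q = 196$ ($q = \left(-8 - 6\right)^{2} = \left(-14\right)^{2} = 196$)
$\frac{1}{q^{2}} = \frac{1}{196^{2}} = \frac{1}{38416}$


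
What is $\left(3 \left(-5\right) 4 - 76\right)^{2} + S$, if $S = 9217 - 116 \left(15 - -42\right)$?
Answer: $21101$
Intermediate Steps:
$S = 2605$ ($S = 9217 - 116 \left(15 + 42\right) = 9217 - 6612 = 2605$)
$\left(3 \left(-5\right) 4 - 76\right)^{2} + S = \left(3 \left(-5\right) 4 - 76\right)^{2} + 2605 = \left(\left(-15\right) 4 - 76\right)^{2} + 2605 = \left(-60 - 76\right)^{2} + 2605 = \left(-136\right)^{2} + 2605 = 18496 + 2605 = 21101$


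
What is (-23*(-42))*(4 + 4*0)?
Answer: 3864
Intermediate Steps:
(-23*(-42))*(4 + 4*0) = 966*(4 + 0) = 966*4 = 3864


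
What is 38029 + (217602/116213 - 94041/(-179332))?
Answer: 792601301578361/20840709716 ≈ 38031.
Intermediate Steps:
38029 + (217602/116213 - 94041/(-179332)) = 38029 + (217602*(1/116213) - 94041*(-1/179332)) = 38029 + (217602/116213 + 94041/179332) = 38029 + 49951788597/20840709716 = 792601301578361/20840709716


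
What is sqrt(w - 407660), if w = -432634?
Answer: 9*I*sqrt(10374) ≈ 916.68*I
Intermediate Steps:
sqrt(w - 407660) = sqrt(-432634 - 407660) = sqrt(-840294) = 9*I*sqrt(10374)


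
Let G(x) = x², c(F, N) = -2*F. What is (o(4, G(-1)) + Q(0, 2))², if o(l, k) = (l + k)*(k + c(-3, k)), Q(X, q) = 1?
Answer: 1296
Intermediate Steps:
o(l, k) = (6 + k)*(k + l) (o(l, k) = (l + k)*(k - 2*(-3)) = (k + l)*(k + 6) = (k + l)*(6 + k) = (6 + k)*(k + l))
(o(4, G(-1)) + Q(0, 2))² = ((((-1)²)² + 6*(-1)² + 6*4 + (-1)²*4) + 1)² = ((1² + 6*1 + 24 + 1*4) + 1)² = ((1 + 6 + 24 + 4) + 1)² = (35 + 1)² = 36² = 1296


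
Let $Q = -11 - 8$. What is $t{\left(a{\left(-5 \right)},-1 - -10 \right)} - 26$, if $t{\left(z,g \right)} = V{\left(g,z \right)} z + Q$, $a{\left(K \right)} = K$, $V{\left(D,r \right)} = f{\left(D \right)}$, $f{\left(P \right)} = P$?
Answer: $-90$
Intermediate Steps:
$V{\left(D,r \right)} = D$
$Q = -19$
$t{\left(z,g \right)} = -19 + g z$ ($t{\left(z,g \right)} = g z - 19 = -19 + g z$)
$t{\left(a{\left(-5 \right)},-1 - -10 \right)} - 26 = \left(-19 + \left(-1 - -10\right) \left(-5\right)\right) - 26 = \left(-19 + \left(-1 + 10\right) \left(-5\right)\right) - 26 = \left(-19 + 9 \left(-5\right)\right) - 26 = \left(-19 - 45\right) - 26 = -64 - 26 = -90$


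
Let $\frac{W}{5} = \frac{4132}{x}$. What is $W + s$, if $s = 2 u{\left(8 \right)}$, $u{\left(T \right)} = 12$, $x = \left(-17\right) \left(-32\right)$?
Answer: $\frac{8429}{136} \approx 61.978$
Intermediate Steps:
$x = 544$
$W = \frac{5165}{136}$ ($W = 5 \cdot \frac{4132}{544} = 5 \cdot 4132 \cdot \frac{1}{544} = 5 \cdot \frac{1033}{136} = \frac{5165}{136} \approx 37.978$)
$s = 24$ ($s = 2 \cdot 12 = 24$)
$W + s = \frac{5165}{136} + 24 = \frac{8429}{136}$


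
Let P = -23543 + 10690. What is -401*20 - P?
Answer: 4833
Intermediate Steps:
P = -12853
-401*20 - P = -401*20 - 1*(-12853) = -8020 + 12853 = 4833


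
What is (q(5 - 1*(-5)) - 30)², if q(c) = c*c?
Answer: 4900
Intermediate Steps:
q(c) = c²
(q(5 - 1*(-5)) - 30)² = ((5 - 1*(-5))² - 30)² = ((5 + 5)² - 30)² = (10² - 30)² = (100 - 30)² = 70² = 4900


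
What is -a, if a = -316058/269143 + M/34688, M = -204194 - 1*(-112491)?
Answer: 35644640433/9336032384 ≈ 3.8180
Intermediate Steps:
M = -91703 (M = -204194 + 112491 = -91703)
a = -35644640433/9336032384 (a = -316058/269143 - 91703/34688 = -35644640433/9336032384 ≈ -3.8180)
-a = -1*(-35644640433/9336032384) = 35644640433/9336032384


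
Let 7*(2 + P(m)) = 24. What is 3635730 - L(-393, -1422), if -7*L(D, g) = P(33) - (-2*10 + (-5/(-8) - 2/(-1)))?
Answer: 1425207213/392 ≈ 3.6357e+6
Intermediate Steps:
P(m) = 10/7 (P(m) = -2 + (1/7)*24 = -2 + 24/7 = 10/7)
L(D, g) = -1053/392 (L(D, g) = -(10/7 - (-2*10 + (-5/(-8) - 2/(-1))))/7 = -(10/7 - (-20 + (-5*(-1/8) - 2*(-1))))/7 = -(10/7 - (-20 + (5/8 + 2)))/7 = -(10/7 - (-20 + 21/8))/7 = -(10/7 - 1*(-139/8))/7 = -(10/7 + 139/8)/7 = -1/7*1053/56 = -1053/392)
3635730 - L(-393, -1422) = 3635730 - 1*(-1053/392) = 3635730 + 1053/392 = 1425207213/392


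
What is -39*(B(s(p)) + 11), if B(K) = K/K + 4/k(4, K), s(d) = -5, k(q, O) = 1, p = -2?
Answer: -624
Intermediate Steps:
B(K) = 5 (B(K) = K/K + 4/1 = 1 + 4*1 = 1 + 4 = 5)
-39*(B(s(p)) + 11) = -39*(5 + 11) = -39*16 = -624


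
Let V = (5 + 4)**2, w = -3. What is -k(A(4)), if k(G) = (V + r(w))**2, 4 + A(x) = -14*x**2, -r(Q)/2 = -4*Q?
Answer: -3249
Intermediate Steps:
r(Q) = 8*Q (r(Q) = -(-8)*Q = 8*Q)
V = 81 (V = 9**2 = 81)
A(x) = -4 - 14*x**2
k(G) = 3249 (k(G) = (81 + 8*(-3))**2 = (81 - 24)**2 = 57**2 = 3249)
-k(A(4)) = -1*3249 = -3249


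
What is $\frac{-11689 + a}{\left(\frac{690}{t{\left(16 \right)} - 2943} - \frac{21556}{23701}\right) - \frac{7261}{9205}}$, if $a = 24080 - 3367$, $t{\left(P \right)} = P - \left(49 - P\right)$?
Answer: $- \frac{582748629496320}{124726290181} \approx -4672.2$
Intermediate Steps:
$t{\left(P \right)} = -49 + 2 P$ ($t{\left(P \right)} = P + \left(-49 + P\right) = -49 + 2 P$)
$a = 20713$ ($a = 24080 - 3367 = 20713$)
$\frac{-11689 + a}{\left(\frac{690}{t{\left(16 \right)} - 2943} - \frac{21556}{23701}\right) - \frac{7261}{9205}} = \frac{-11689 + 20713}{\left(\frac{690}{\left(-49 + 2 \cdot 16\right) - 2943} - \frac{21556}{23701}\right) - \frac{7261}{9205}} = \frac{9024}{\left(\frac{690}{\left(-49 + 32\right) - 2943} - \frac{21556}{23701}\right) - \frac{7261}{9205}} = \frac{9024}{\left(\frac{690}{-17 - 2943} - \frac{21556}{23701}\right) - \frac{7261}{9205}} = \frac{9024}{\left(\frac{690}{-2960} - \frac{21556}{23701}\right) - \frac{7261}{9205}} = \frac{9024}{\left(690 \left(- \frac{1}{2960}\right) - \frac{21556}{23701}\right) - \frac{7261}{9205}} = \frac{9024}{\left(- \frac{69}{296} - \frac{21556}{23701}\right) - \frac{7261}{9205}} = \frac{9024}{- \frac{8015945}{7015496} - \frac{7261}{9205}} = \frac{9024}{- \frac{124726290181}{64577640680}} = 9024 \left(- \frac{64577640680}{124726290181}\right) = - \frac{582748629496320}{124726290181}$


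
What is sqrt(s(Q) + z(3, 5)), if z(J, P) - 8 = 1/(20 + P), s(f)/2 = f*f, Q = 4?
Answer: sqrt(1001)/5 ≈ 6.3277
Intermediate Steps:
s(f) = 2*f**2 (s(f) = 2*(f*f) = 2*f**2)
z(J, P) = 8 + 1/(20 + P)
sqrt(s(Q) + z(3, 5)) = sqrt(2*4**2 + (161 + 8*5)/(20 + 5)) = sqrt(2*16 + (161 + 40)/25) = sqrt(32 + (1/25)*201) = sqrt(32 + 201/25) = sqrt(1001/25) = sqrt(1001)/5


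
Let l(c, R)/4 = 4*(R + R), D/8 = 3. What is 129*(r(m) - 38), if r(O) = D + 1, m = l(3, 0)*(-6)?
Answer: -1677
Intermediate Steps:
D = 24 (D = 8*3 = 24)
l(c, R) = 32*R (l(c, R) = 4*(4*(R + R)) = 4*(4*(2*R)) = 4*(8*R) = 32*R)
m = 0 (m = (32*0)*(-6) = 0*(-6) = 0)
r(O) = 25 (r(O) = 24 + 1 = 25)
129*(r(m) - 38) = 129*(25 - 38) = 129*(-13) = -1677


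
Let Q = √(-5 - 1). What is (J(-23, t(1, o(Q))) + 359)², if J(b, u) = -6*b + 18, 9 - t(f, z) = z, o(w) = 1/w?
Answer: 265225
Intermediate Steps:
Q = I*√6 (Q = √(-6) = I*√6 ≈ 2.4495*I)
t(f, z) = 9 - z
J(b, u) = 18 - 6*b
(J(-23, t(1, o(Q))) + 359)² = ((18 - 6*(-23)) + 359)² = ((18 + 138) + 359)² = (156 + 359)² = 515² = 265225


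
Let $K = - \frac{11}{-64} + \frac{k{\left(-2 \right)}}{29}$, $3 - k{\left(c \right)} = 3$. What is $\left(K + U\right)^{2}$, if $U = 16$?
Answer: $\frac{1071225}{4096} \approx 261.53$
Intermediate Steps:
$k{\left(c \right)} = 0$ ($k{\left(c \right)} = 3 - 3 = 0$)
$K = \frac{11}{64}$ ($K = - \frac{11}{-64} + \frac{0}{29} = \left(-11\right) \left(- \frac{1}{64}\right) + 0 \cdot \frac{1}{29} = \frac{11}{64} + 0 = \frac{11}{64} \approx 0.17188$)
$\left(K + U\right)^{2} = \left(\frac{11}{64} + 16\right)^{2} = \left(\frac{1035}{64}\right)^{2} = \frac{1071225}{4096}$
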